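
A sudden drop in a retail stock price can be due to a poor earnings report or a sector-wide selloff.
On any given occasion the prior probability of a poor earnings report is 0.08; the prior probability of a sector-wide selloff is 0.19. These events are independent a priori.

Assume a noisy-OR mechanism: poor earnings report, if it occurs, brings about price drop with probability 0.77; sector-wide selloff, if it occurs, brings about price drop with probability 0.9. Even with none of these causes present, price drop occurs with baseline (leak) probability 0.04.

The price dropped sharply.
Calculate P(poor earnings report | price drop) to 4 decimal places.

P(poor earnings report | price drop) ≈ 0.2581

Under noisy-OR, P(price drop | causes) = 1 − (1−0.04)·∏(1−qᵢ) over the active causes.
P(price drop) = 0.04·0.92·0.81 + 0.904·0.92·0.19 + 0.7792·0.08·0.81 + 0.97792·0.08·0.19 = 0.029808 + 0.158019 + 0.050492 + 0.014864 = 0.253183
Restricting to configurations with poor earnings report present: 0.050492 + 0.014864 = 0.065356.
Hence the posterior is 0.065356/0.253183 ≈ 0.2581.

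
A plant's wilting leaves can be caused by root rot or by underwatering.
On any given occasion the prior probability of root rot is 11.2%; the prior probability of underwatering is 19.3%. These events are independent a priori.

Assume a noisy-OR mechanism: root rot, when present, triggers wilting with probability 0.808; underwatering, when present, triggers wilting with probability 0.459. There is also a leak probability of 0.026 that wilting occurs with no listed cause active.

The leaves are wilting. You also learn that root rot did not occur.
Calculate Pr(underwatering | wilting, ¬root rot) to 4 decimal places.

Pr(underwatering | wilting, ¬root rot) ≈ 0.8131

Under noisy-OR, P(wilting | causes) = 1 − (1−0.026)·∏(1−qᵢ) over the active causes.
Sum P(wilting|·) weighted by the priors over both values of underwatering:
  P(wilting | ¬root rot) = 0.026*0.807 + 0.473066*0.193
        = 0.020982 + 0.091302 = 0.112284
The terms with underwatering present sum to 0.091302, so
  P(underwatering | wilting, ¬root rot) = 0.091302 / 0.112284 ≈ 0.8131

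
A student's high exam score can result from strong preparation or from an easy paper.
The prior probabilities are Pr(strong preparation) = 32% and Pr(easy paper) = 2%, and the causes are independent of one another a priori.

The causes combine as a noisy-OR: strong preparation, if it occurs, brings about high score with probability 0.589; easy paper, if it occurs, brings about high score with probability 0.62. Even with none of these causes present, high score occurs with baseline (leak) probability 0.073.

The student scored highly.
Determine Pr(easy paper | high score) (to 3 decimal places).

Under noisy-OR, P(high score | causes) = 1 − (1−0.073)·∏(1−qᵢ) over the active causes.
P(high score) = 0.073·0.68·0.98 + 0.64774·0.68·0.02 + 0.619003·0.32·0.98 + 0.855221·0.32·0.02 = 0.048647 + 0.008809 + 0.194119 + 0.005473 = 0.257048
The easy paper-present share is 0.008809 + 0.005473 = 0.014282.
Hence the posterior is 0.014282/0.257048 ≈ 0.056.

Pr(easy paper | high score) ≈ 0.056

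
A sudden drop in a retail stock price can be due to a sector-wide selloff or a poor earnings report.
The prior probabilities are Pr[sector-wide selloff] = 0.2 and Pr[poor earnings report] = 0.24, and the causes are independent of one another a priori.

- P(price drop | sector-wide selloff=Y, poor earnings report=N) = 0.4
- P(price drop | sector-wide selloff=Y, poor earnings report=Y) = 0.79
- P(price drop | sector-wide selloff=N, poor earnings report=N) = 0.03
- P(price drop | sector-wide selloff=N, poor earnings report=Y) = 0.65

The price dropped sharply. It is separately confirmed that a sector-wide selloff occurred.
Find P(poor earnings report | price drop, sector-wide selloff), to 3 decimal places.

P(poor earnings report | price drop, sector-wide selloff) ≈ 0.384

Numerator (weight on configurations with poor earnings report): 0.79*0.24 = 0.189600
The normalizing constant is 0.4*0.76 + 0.79*0.24 = 0.493600
Posterior = 0.189600 / 0.493600 ≈ 0.384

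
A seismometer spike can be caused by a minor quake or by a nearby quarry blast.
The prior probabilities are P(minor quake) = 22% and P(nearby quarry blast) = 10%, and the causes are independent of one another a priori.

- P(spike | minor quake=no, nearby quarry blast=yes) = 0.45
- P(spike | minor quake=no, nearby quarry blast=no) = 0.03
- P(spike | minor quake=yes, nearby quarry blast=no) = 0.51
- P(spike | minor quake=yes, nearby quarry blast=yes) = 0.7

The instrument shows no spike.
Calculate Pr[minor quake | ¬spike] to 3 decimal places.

Sum P(¬spike|·) weighted by the priors over the 4 (minor quake, nearby quarry blast) configurations:
  P(¬spike) = 0.97×0.78×0.9 + 0.55×0.78×0.1 + 0.49×0.22×0.9 + 0.3×0.22×0.1
        = 0.680940 + 0.042900 + 0.097020 + 0.006600 = 0.827460
Configurations with minor quake contribute 0.103620, so
  P(minor quake | ¬spike) = 0.103620 / 0.827460 ≈ 0.125

Pr[minor quake | ¬spike] ≈ 0.125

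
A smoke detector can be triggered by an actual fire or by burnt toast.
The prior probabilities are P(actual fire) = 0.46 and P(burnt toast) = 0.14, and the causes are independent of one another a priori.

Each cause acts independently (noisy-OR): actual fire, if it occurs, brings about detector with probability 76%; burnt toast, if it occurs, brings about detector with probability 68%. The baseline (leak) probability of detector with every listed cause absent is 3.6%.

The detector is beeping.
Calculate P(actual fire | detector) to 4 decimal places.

Under noisy-OR, P(detector | causes) = 1 − (1−0.036)·∏(1−qᵢ) over the active causes.
P(detector) = 0.036·0.54·0.86 + 0.69152·0.54·0.14 + 0.76864·0.46·0.86 + 0.925965·0.46·0.14 = 0.016718 + 0.052279 + 0.304074 + 0.059632 = 0.432703
Restricting to configurations with actual fire present: 0.304074 + 0.059632 = 0.363706.
Hence the posterior is 0.363706/0.432703 ≈ 0.8405.

P(actual fire | detector) ≈ 0.8405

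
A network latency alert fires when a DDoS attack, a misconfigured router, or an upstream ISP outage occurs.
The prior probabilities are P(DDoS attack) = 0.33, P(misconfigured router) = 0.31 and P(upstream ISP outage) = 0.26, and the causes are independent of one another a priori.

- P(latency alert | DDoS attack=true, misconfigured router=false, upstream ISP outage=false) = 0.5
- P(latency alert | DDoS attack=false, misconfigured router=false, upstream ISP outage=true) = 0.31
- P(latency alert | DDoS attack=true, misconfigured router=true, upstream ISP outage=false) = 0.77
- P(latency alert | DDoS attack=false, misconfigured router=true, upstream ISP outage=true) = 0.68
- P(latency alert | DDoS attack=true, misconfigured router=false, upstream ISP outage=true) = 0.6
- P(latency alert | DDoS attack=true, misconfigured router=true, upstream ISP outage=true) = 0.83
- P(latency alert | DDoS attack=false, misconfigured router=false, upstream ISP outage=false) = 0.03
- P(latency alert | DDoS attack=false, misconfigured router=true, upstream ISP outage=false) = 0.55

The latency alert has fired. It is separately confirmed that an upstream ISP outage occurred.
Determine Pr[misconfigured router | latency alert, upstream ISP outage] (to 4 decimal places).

By total probability over the 4 (DDoS attack, misconfigured router) configurations:
  P(latency alert | upstream ISP outage) = 0.31*0.67*0.69 + 0.68*0.67*0.31 + 0.6*0.33*0.69 + 0.83*0.33*0.31
        = 0.143313 + 0.141236 + 0.136620 + 0.084909 = 0.506078
The terms with misconfigured router present sum to 0.226145, so
  P(misconfigured router | latency alert, upstream ISP outage) = 0.226145 / 0.506078 ≈ 0.4469

Pr[misconfigured router | latency alert, upstream ISP outage] ≈ 0.4469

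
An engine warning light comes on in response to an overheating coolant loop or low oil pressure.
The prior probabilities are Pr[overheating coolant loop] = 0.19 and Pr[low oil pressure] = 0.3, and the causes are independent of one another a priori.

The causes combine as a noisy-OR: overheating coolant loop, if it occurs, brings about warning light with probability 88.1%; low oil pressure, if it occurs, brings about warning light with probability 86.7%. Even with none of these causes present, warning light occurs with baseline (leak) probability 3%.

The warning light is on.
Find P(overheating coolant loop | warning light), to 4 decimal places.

P(overheating coolant loop | warning light) ≈ 0.4318

Under noisy-OR, P(warning light | causes) = 1 − (1−0.03)·∏(1−qᵢ) over the active causes.
P(warning light) = 0.03·0.81·0.7 + 0.87099·0.81·0.3 + 0.88457·0.19·0.7 + 0.984648·0.19·0.3 = 0.017010 + 0.211651 + 0.117648 + 0.056125 = 0.402434
Restricting to configurations with overheating coolant loop present: 0.117648 + 0.056125 = 0.173773.
So P(overheating coolant loop | warning light) = 0.173773/0.402434 ≈ 0.4318.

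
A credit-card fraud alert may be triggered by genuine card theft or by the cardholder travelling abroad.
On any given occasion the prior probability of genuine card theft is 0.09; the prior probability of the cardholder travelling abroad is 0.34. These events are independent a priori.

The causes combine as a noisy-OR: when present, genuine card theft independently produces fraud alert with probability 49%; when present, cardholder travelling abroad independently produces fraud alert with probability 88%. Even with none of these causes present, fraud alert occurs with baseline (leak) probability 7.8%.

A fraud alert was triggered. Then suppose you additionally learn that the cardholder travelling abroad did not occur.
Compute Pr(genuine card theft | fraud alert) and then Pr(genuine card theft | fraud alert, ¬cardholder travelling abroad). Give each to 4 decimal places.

Under noisy-OR, P(fraud alert | causes) = 1 − (1−0.078)·∏(1−qᵢ) over the active causes.
Weight on genuine card theft=true, given the evidence: 0.031469 + 0.028873 = 0.060342
The normalizing constant is 0.078·0.91·0.66 + 0.88936·0.91·0.34 + 0.52978·0.09·0.66 + 0.943574·0.09·0.34 = 0.382357
P(genuine card theft | fraud alert) = 0.060342/0.382357 ≈ 0.1578

With the extra evidence:
By total probability over both values of genuine card theft:
  P(fraud alert | ¬cardholder travelling abroad) = 0.078×0.91 + 0.52978×0.09
        = 0.070980 + 0.047680 = 0.118660
Configurations with genuine card theft contribute 0.047680, so
  P(genuine card theft | fraud alert, ¬cardholder travelling abroad) = 0.047680 / 0.118660 ≈ 0.4018

Pr(genuine card theft | fraud alert) ≈ 0.1578; Pr(genuine card theft | fraud alert, ¬cardholder travelling abroad) ≈ 0.4018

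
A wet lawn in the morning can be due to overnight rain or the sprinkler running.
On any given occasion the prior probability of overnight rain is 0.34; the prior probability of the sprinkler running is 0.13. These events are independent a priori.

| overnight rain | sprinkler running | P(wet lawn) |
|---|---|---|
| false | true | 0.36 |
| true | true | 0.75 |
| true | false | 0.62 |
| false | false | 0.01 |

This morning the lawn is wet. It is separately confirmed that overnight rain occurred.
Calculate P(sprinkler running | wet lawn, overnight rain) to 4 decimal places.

P(sprinkler running | wet lawn, overnight rain) ≈ 0.1531

P(wet lawn | overnight rain) = 0.62×0.87 + 0.75×0.13 = 0.539400 + 0.097500 = 0.636900
Of this, 0.097500 comes from 0.75×0.13 (the sprinkler running=true cases).
So P(sprinkler running | wet lawn, overnight rain) = 0.097500/0.636900 ≈ 0.1531.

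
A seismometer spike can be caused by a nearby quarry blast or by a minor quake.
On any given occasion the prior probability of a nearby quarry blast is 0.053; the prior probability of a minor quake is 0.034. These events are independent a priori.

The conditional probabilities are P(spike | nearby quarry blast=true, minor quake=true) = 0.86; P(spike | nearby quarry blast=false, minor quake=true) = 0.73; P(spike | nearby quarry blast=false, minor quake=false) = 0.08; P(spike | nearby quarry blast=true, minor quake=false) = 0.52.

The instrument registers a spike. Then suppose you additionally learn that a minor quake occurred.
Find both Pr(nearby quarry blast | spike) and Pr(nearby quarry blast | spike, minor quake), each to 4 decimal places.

Pr(nearby quarry blast | spike) ≈ 0.2256; Pr(nearby quarry blast | spike, minor quake) ≈ 0.0619

For the numerator, keep only nearby quarry blast=true terms: 0.026623 + 0.001550 = 0.028173
Denominator P(spike): 0.08*0.947*0.966 + 0.73*0.947*0.034 + 0.52*0.053*0.966 + 0.86*0.053*0.034 = 0.124862
Posterior = 0.028173 / 0.124862 ≈ 0.2256

Now also conditioning on minor quake=true:
Enumerate both values of nearby quarry blast and weight by the priors:
  P(spike | minor quake) = 0.73·0.947 + 0.86·0.053
        = 0.691310 + 0.045580 = 0.736890
Configurations with nearby quarry blast contribute 0.045580, so
  P(nearby quarry blast | spike, minor quake) = 0.045580 / 0.736890 ≈ 0.0619
The drop from 0.2256 to 0.0619 is the explaining-away (discounting) effect.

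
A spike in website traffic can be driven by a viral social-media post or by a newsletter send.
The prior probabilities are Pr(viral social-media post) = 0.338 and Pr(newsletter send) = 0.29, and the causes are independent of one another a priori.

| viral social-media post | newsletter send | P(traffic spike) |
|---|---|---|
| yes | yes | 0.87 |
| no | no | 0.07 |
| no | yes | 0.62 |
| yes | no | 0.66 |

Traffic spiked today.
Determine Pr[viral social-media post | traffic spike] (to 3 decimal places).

P(traffic spike) = 0.07*0.662*0.71 + 0.62*0.662*0.29 + 0.66*0.338*0.71 + 0.87*0.338*0.29 = 0.032901 + 0.119028 + 0.158387 + 0.085277 = 0.395593
Of this, 0.243664 comes from 0.158387 + 0.085277 (the viral social-media post=true cases).
P(viral social-media post | traffic spike) = 0.243664 / 0.395593 ≈ 0.616

Pr[viral social-media post | traffic spike] ≈ 0.616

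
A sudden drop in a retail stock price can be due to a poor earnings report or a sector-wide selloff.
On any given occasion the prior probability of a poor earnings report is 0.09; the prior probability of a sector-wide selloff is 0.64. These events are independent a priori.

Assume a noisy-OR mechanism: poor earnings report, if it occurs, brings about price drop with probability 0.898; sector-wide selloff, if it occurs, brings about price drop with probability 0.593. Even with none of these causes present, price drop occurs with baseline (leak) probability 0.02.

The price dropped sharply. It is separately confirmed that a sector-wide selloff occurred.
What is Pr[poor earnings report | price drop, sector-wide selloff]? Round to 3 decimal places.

Pr[poor earnings report | price drop, sector-wide selloff] ≈ 0.136

Under noisy-OR, P(price drop | causes) = 1 − (1−0.02)·∏(1−qᵢ) over the active causes.
Weight on poor earnings report=true, given the evidence: 0.959316·0.09 = 0.086338
Denominator P(price drop | sector-wide selloff): 0.60114·0.91 + 0.959316·0.09 = 0.633375
P(poor earnings report | price drop, sector-wide selloff) = 0.086338/0.633375 ≈ 0.136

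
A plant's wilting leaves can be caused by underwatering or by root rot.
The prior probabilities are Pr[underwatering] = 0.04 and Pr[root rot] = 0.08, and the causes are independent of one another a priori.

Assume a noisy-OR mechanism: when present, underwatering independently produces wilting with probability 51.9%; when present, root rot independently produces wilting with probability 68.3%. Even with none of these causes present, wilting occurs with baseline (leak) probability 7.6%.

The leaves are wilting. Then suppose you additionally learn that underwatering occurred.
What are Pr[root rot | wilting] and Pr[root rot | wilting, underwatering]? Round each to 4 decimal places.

Pr[root rot | wilting] ≈ 0.3945; Pr[root rot | wilting, underwatering] ≈ 0.1185

Under noisy-OR, P(wilting | causes) = 1 − (1−0.076)·∏(1−qᵢ) over the active causes.
Sum P(wilting|·) weighted by the priors over the 4 (underwatering, root rot) configurations:
  P(wilting) = 0.076·0.96·0.92 + 0.707092·0.96·0.08 + 0.555556·0.04·0.92 + 0.859111·0.04·0.08
        = 0.067123 + 0.054305 + 0.020444 + 0.002749 = 0.144621
Keeping only the root rot-present terms gives 0.057054, so
  P(root rot | wilting) = 0.057054 / 0.144621 ≈ 0.3945

Now also conditioning on underwatering=true:
Sum P(wilting|·) weighted by the priors over both values of root rot:
  P(wilting | underwatering) = 0.555556·0.92 + 0.859111·0.08
        = 0.511112 + 0.068729 = 0.579841
Configurations with root rot contribute 0.068729, so
  P(root rot | wilting, underwatering) = 0.068729 / 0.579841 ≈ 0.1185
— underwatering explains away the evidence for root rot.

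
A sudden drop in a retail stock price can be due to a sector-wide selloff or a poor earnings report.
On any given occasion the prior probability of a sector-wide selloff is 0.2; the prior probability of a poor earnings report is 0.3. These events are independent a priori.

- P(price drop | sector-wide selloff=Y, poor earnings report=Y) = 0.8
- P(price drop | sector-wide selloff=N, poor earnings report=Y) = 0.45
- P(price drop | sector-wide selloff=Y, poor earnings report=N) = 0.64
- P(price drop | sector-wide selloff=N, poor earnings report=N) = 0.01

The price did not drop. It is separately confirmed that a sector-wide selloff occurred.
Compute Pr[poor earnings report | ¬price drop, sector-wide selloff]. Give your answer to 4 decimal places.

For the numerator, keep only poor earnings report=true terms: 0.2·0.3 = 0.060000
Normalizer over all consistent configurations: 0.36·0.7 + 0.2·0.3 = 0.312000
Posterior = 0.060000 / 0.312000 ≈ 0.1923

Pr[poor earnings report | ¬price drop, sector-wide selloff] ≈ 0.1923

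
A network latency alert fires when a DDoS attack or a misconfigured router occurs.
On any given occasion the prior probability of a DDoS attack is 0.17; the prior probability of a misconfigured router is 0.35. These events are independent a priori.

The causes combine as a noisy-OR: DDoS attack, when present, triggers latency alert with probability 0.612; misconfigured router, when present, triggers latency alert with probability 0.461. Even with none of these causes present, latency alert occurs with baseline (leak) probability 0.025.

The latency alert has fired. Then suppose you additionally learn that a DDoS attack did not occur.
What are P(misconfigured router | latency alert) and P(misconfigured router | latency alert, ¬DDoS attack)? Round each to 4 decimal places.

P(misconfigured router | latency alert) ≈ 0.6926; P(misconfigured router | latency alert, ¬DDoS attack) ≈ 0.9109

Under noisy-OR, P(latency alert | causes) = 1 − (1−0.025)·∏(1−qᵢ) over the active causes.
Numerator (weight on configurations with misconfigured router): 0.137835 + 0.047368 = 0.185203
The normalizing constant is 0.025×0.83×0.65 + 0.474475×0.83×0.35 + 0.6217×0.17×0.65 + 0.796096×0.17×0.35 = 0.267389
P(misconfigured router | latency alert) = 0.185203/0.267389 ≈ 0.6926

Now condition on the additional information:
Weight on misconfigured router=true, given the evidence: 0.474475×0.35 = 0.166066
Normalizer over all consistent configurations: 0.025×0.65 + 0.474475×0.35 = 0.182316
Posterior = 0.166066 / 0.182316 ≈ 0.9109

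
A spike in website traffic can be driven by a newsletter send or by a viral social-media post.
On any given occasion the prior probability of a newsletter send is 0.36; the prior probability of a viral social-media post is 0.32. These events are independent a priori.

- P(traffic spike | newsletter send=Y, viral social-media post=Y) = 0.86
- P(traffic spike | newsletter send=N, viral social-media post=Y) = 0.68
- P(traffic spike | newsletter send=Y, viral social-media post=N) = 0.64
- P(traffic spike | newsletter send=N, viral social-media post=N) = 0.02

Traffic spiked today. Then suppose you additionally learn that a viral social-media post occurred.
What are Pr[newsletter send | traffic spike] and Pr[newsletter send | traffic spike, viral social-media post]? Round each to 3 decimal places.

Pr[newsletter send | traffic spike] ≈ 0.633; Pr[newsletter send | traffic spike, viral social-media post] ≈ 0.416

Weight on newsletter send=true, given the evidence: 0.156672 + 0.099072 = 0.255744
Denominator P(traffic spike): 0.02×0.64×0.68 + 0.68×0.64×0.32 + 0.64×0.36×0.68 + 0.86×0.36×0.32 = 0.403712
P(newsletter send | traffic spike) = 0.255744/0.403712 ≈ 0.633

Now condition on the additional information:
Numerator (weight on configurations with newsletter send): 0.86*0.36 = 0.309600
The normalizing constant is 0.68*0.64 + 0.86*0.36 = 0.744800
Posterior = 0.309600 / 0.744800 ≈ 0.416
This is intercausal reasoning (explaining away): once viral social-media post accounts for the traffic spike, newsletter send becomes less likely.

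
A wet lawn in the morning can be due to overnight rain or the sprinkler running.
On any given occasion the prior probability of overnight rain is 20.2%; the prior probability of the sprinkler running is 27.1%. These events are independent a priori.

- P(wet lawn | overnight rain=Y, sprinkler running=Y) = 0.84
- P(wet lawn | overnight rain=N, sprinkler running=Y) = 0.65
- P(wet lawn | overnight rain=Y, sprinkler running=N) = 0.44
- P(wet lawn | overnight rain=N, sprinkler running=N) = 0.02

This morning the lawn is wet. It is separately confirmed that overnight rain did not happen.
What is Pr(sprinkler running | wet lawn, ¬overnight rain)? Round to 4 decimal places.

By total probability over both values of sprinkler running:
  P(wet lawn | ¬overnight rain) = 0.02×0.729 + 0.65×0.271
        = 0.014580 + 0.176150 = 0.190730
The terms with sprinkler running present sum to 0.176150, so
  P(sprinkler running | wet lawn, ¬overnight rain) = 0.176150 / 0.190730 ≈ 0.9236

Pr(sprinkler running | wet lawn, ¬overnight rain) ≈ 0.9236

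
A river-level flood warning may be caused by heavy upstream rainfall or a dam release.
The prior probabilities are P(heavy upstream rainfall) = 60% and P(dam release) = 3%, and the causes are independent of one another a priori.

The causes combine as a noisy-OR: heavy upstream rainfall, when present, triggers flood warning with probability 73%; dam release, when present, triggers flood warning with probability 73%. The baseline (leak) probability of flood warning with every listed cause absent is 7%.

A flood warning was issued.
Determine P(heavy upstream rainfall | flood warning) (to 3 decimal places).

P(heavy upstream rainfall | flood warning) ≈ 0.926

Under noisy-OR, P(flood warning | causes) = 1 − (1−0.07)·∏(1−qᵢ) over the active causes.
By total probability over the 4 (heavy upstream rainfall, dam release) configurations:
  P(flood warning) = 0.07·0.4·0.97 + 0.7489·0.4·0.03 + 0.7489·0.6·0.97 + 0.932203·0.6·0.03
        = 0.027160 + 0.008987 + 0.435860 + 0.016780 = 0.488787
Keeping only the heavy upstream rainfall-present terms gives 0.452640, so
  P(heavy upstream rainfall | flood warning) = 0.452640 / 0.488787 ≈ 0.926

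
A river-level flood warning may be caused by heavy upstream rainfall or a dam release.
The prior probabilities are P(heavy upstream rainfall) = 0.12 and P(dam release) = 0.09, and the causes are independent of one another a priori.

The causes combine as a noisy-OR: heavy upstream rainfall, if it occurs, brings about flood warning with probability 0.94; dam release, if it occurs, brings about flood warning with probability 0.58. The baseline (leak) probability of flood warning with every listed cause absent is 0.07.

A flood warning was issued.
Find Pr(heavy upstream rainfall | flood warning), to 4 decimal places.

Under noisy-OR, P(flood warning | causes) = 1 − (1−0.07)·∏(1−qᵢ) over the active causes.
Enumerate the 4 (heavy upstream rainfall, dam release) configurations and weight by the priors:
  P(flood warning) = 0.07×0.88×0.91 + 0.6094×0.88×0.09 + 0.9442×0.12×0.91 + 0.976564×0.12×0.09
        = 0.056056 + 0.048264 + 0.103107 + 0.010547 = 0.217974
Keeping only the heavy upstream rainfall-present terms gives 0.113654, so
  P(heavy upstream rainfall | flood warning) = 0.113654 / 0.217974 ≈ 0.5214

Pr(heavy upstream rainfall | flood warning) ≈ 0.5214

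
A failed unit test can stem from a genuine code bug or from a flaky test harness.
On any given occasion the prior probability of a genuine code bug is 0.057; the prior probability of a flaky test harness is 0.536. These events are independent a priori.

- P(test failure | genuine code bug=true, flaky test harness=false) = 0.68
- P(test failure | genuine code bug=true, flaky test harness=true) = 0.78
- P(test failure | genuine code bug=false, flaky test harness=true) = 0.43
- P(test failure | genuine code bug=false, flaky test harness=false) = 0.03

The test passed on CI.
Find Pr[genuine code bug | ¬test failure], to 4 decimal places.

P(¬test failure) = 0.97*0.943*0.464 + 0.57*0.943*0.536 + 0.32*0.057*0.464 + 0.22*0.057*0.536 = 0.424425 + 0.288105 + 0.008463 + 0.006721 = 0.727714
Restricting to configurations with genuine code bug present: 0.008463 + 0.006721 = 0.015184.
Hence the posterior is 0.015184/0.727714 ≈ 0.0209.

Pr[genuine code bug | ¬test failure] ≈ 0.0209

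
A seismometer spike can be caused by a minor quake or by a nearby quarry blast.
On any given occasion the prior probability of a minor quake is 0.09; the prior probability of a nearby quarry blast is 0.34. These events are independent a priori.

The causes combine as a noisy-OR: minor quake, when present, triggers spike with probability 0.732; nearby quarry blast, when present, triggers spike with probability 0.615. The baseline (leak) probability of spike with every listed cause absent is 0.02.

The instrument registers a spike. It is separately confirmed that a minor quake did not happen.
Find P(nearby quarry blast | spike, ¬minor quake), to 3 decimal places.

P(nearby quarry blast | spike, ¬minor quake) ≈ 0.941

Under noisy-OR, P(spike | causes) = 1 − (1−0.02)·∏(1−qᵢ) over the active causes.
Weight on nearby quarry blast=true, given the evidence: 0.6227·0.34 = 0.211718
The normalizing constant is 0.02·0.66 + 0.6227·0.34 = 0.224918
P(nearby quarry blast | spike, ¬minor quake) = 0.211718/0.224918 ≈ 0.941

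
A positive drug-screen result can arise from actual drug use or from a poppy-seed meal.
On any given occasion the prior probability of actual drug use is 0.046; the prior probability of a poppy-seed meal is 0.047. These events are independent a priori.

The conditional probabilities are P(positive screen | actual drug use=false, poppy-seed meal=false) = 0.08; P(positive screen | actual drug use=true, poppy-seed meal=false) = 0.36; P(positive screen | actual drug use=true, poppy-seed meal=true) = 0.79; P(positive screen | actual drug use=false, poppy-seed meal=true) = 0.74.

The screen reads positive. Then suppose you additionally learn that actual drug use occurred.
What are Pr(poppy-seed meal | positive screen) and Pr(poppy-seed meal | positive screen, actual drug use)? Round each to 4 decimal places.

Sum P(positive screen|·) weighted by the priors over the 4 (actual drug use, poppy-seed meal) configurations:
  P(positive screen) = 0.08×0.954×0.953 + 0.74×0.954×0.047 + 0.36×0.046×0.953 + 0.79×0.046×0.047
        = 0.072733 + 0.033180 + 0.015782 + 0.001708 = 0.123403
Configurations with poppy-seed meal contribute 0.034888, so
  P(poppy-seed meal | positive screen) = 0.034888 / 0.123403 ≈ 0.2827

Now also conditioning on actual drug use=true:
Enumerate both values of poppy-seed meal and weight by the priors:
  P(positive screen | actual drug use) = 0.36×0.953 + 0.79×0.047
        = 0.343080 + 0.037130 = 0.380210
Keeping only the poppy-seed meal-present terms gives 0.037130, so
  P(poppy-seed meal | positive screen, actual drug use) = 0.037130 / 0.380210 ≈ 0.0977

Pr(poppy-seed meal | positive screen) ≈ 0.2827; Pr(poppy-seed meal | positive screen, actual drug use) ≈ 0.0977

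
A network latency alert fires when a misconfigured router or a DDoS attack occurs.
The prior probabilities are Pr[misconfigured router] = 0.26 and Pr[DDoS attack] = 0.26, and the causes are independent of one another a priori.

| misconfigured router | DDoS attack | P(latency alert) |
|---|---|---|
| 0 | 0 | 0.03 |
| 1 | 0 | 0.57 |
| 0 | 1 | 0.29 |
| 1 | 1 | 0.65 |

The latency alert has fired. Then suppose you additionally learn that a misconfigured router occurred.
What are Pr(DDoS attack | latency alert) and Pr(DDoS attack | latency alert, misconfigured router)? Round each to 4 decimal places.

P(latency alert) = 0.03×0.74×0.74 + 0.29×0.74×0.26 + 0.57×0.26×0.74 + 0.65×0.26×0.26 = 0.016428 + 0.055796 + 0.109668 + 0.043940 = 0.225832
The DDoS attack-present share is 0.055796 + 0.043940 = 0.099736.
P(DDoS attack | latency alert) = 0.099736 / 0.225832 ≈ 0.4416

With the extra evidence:
Enumerate both values of DDoS attack and weight by the priors:
  P(latency alert | misconfigured router) = 0.57·0.74 + 0.65·0.26
        = 0.421800 + 0.169000 = 0.590800
Keeping only the DDoS attack-present terms gives 0.169000, so
  P(DDoS attack | latency alert, misconfigured router) = 0.169000 / 0.590800 ≈ 0.2861
This is intercausal reasoning (explaining away): once misconfigured router accounts for the latency alert, DDoS attack becomes less likely.

Pr(DDoS attack | latency alert) ≈ 0.4416; Pr(DDoS attack | latency alert, misconfigured router) ≈ 0.2861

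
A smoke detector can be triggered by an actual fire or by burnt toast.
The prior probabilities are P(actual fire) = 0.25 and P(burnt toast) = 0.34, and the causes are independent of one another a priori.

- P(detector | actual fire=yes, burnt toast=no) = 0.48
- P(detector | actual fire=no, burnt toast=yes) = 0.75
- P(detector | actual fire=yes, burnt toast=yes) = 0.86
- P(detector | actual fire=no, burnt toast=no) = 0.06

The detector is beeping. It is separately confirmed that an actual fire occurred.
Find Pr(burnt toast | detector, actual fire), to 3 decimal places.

Pr(burnt toast | detector, actual fire) ≈ 0.480

For the numerator, keep only burnt toast=true terms: 0.86·0.34 = 0.292400
The normalizing constant is 0.48·0.66 + 0.86·0.34 = 0.609200
Posterior = 0.292400 / 0.609200 ≈ 0.480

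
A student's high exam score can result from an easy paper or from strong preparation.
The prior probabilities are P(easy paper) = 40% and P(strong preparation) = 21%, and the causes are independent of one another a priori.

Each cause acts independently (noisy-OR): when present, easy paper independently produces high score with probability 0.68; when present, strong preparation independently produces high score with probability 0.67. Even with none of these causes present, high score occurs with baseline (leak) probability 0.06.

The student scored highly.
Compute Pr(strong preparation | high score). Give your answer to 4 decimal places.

Pr(strong preparation | high score) ≈ 0.3946

Under noisy-OR, P(high score | causes) = 1 − (1−0.06)·∏(1−qᵢ) over the active causes.
P(high score) = 0.06×0.6×0.79 + 0.6898×0.6×0.21 + 0.6992×0.4×0.79 + 0.900736×0.4×0.21 = 0.028440 + 0.086915 + 0.220947 + 0.075662 = 0.411964
Of this, 0.162577 comes from 0.086915 + 0.075662 (the strong preparation=true cases).
Hence the posterior is 0.162577/0.411964 ≈ 0.3946.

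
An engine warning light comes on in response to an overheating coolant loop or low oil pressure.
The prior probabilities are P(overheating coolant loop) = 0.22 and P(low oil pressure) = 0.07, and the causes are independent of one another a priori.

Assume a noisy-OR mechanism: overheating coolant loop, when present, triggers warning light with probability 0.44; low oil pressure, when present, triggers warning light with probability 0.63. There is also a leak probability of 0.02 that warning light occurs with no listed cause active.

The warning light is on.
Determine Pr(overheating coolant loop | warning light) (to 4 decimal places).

Pr(overheating coolant loop | warning light) ≈ 0.6796

Under noisy-OR, P(warning light | causes) = 1 − (1−0.02)·∏(1−qᵢ) over the active causes.
For the numerator, keep only overheating coolant loop=true terms: 0.092316 + 0.012273 = 0.104589
Denominator P(warning light): 0.02*0.78*0.93 + 0.6374*0.78*0.07 + 0.4512*0.22*0.93 + 0.796944*0.22*0.07 = 0.153899
P(overheating coolant loop | warning light) = 0.104589/0.153899 ≈ 0.6796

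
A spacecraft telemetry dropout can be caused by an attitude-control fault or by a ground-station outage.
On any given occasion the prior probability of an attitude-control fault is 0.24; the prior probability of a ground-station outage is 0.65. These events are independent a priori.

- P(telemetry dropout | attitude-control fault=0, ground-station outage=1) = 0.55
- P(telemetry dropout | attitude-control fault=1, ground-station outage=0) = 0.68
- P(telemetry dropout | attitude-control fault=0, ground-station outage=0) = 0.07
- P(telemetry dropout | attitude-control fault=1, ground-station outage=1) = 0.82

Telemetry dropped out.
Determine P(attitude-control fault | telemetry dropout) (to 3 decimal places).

Weight on attitude-control fault=true, given the evidence: 0.057120 + 0.127920 = 0.185040
The normalizing constant is 0.07·0.76·0.35 + 0.55·0.76·0.65 + 0.68·0.24·0.35 + 0.82·0.24·0.65 = 0.475360
Posterior = 0.185040 / 0.475360 ≈ 0.389

P(attitude-control fault | telemetry dropout) ≈ 0.389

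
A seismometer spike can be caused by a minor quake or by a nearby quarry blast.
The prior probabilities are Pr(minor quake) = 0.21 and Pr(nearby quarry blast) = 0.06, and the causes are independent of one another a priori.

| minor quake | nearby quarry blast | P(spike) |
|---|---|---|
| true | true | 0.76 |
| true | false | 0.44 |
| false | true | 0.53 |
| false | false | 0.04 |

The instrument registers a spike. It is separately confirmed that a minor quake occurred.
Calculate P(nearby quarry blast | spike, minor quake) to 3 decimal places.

P(spike | minor quake) = 0.44*0.94 + 0.76*0.06 = 0.413600 + 0.045600 = 0.459200
Of this, 0.045600 comes from 0.76*0.06 (the nearby quarry blast=true cases).
P(nearby quarry blast | spike, minor quake) = 0.045600 / 0.459200 ≈ 0.099

P(nearby quarry blast | spike, minor quake) ≈ 0.099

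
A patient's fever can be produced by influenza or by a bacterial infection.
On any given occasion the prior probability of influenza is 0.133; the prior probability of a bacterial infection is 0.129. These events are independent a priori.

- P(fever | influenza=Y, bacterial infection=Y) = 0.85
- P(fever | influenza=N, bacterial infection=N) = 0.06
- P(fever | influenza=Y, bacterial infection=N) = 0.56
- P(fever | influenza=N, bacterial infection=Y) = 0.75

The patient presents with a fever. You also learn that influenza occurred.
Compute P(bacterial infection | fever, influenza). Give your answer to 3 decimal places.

Weight on bacterial infection=true, given the evidence: 0.85·0.129 = 0.109650
Denominator P(fever | influenza): 0.56·0.871 + 0.85·0.129 = 0.597410
P(bacterial infection | fever, influenza) = 0.109650/0.597410 ≈ 0.184

P(bacterial infection | fever, influenza) ≈ 0.184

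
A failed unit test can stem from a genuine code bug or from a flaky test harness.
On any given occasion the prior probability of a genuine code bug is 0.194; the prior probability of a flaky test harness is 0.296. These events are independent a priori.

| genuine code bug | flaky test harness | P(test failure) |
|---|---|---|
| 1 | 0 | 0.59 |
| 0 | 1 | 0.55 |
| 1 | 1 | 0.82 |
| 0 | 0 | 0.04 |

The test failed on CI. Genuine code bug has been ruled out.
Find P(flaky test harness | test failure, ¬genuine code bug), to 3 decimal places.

By total probability over both values of flaky test harness:
  P(test failure | ¬genuine code bug) = 0.04·0.704 + 0.55·0.296
        = 0.028160 + 0.162800 = 0.190960
Configurations with flaky test harness contribute 0.162800, so
  P(flaky test harness | test failure, ¬genuine code bug) = 0.162800 / 0.190960 ≈ 0.853

P(flaky test harness | test failure, ¬genuine code bug) ≈ 0.853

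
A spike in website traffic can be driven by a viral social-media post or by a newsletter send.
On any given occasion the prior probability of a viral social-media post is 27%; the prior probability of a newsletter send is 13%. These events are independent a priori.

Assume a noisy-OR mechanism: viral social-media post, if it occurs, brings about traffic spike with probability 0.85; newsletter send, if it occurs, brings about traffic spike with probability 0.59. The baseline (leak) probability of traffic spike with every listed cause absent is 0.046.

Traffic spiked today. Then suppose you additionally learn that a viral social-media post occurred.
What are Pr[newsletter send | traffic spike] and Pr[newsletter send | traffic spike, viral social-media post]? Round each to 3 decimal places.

Under noisy-OR, P(traffic spike | causes) = 1 − (1−0.046)·∏(1−qᵢ) over the active causes.
Numerator (weight on configurations with newsletter send): 0.057781 + 0.033041 = 0.090822
The normalizing constant is 0.046*0.73*0.87 + 0.60886*0.73*0.13 + 0.8569*0.27*0.87 + 0.941329*0.27*0.13 = 0.321323
P(newsletter send | traffic spike) = 0.090822/0.321323 ≈ 0.283

Now condition on the additional information:
Enumerate both values of newsletter send and weight by the priors:
  P(traffic spike | viral social-media post) = 0.8569×0.87 + 0.941329×0.13
        = 0.745503 + 0.122373 = 0.867876
The terms with newsletter send present sum to 0.122373, so
  P(newsletter send | traffic spike, viral social-media post) = 0.122373 / 0.867876 ≈ 0.141
Conditioning on viral social-media post lowers the posterior on newsletter send: the classic explaining-away effect in a common-effect structure.

Pr[newsletter send | traffic spike] ≈ 0.283; Pr[newsletter send | traffic spike, viral social-media post] ≈ 0.141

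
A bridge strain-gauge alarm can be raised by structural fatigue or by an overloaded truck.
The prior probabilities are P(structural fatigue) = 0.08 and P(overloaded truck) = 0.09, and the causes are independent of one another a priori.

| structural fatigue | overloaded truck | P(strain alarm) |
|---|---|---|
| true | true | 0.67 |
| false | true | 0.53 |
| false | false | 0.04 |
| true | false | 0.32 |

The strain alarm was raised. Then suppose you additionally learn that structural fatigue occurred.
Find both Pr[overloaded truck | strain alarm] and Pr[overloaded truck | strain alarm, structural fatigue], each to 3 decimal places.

Pr[overloaded truck | strain alarm] ≈ 0.462; Pr[overloaded truck | strain alarm, structural fatigue] ≈ 0.172

Enumerate the 4 (structural fatigue, overloaded truck) configurations and weight by the priors:
  P(strain alarm) = 0.04×0.92×0.91 + 0.53×0.92×0.09 + 0.32×0.08×0.91 + 0.67×0.08×0.09
        = 0.033488 + 0.043884 + 0.023296 + 0.004824 = 0.105492
Configurations with overloaded truck contribute 0.048708, so
  P(overloaded truck | strain alarm) = 0.048708 / 0.105492 ≈ 0.462

Now also conditioning on structural fatigue=true:
By total probability over both values of overloaded truck:
  P(strain alarm | structural fatigue) = 0.32*0.91 + 0.67*0.09
        = 0.291200 + 0.060300 = 0.351500
The terms with overloaded truck present sum to 0.060300, so
  P(overloaded truck | strain alarm, structural fatigue) = 0.060300 / 0.351500 ≈ 0.172
The drop from 0.462 to 0.172 is the explaining-away (discounting) effect.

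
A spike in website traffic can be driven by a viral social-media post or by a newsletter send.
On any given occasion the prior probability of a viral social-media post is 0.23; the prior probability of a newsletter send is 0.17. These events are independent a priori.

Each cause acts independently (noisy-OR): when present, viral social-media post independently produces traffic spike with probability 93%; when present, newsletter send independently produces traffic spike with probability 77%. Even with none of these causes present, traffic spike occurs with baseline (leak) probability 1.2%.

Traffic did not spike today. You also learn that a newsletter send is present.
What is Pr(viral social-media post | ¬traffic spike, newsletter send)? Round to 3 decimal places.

Pr(viral social-media post | ¬traffic spike, newsletter send) ≈ 0.020

Under noisy-OR, P(traffic spike | causes) = 1 − (1−0.012)·∏(1−qᵢ) over the active causes.
For the numerator, keep only viral social-media post=true terms: 0.015907*0.23 = 0.003659
The normalizing constant is 0.22724*0.77 + 0.015907*0.23 = 0.178634
P(viral social-media post | ¬traffic spike, newsletter send) = 0.003659/0.178634 ≈ 0.020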